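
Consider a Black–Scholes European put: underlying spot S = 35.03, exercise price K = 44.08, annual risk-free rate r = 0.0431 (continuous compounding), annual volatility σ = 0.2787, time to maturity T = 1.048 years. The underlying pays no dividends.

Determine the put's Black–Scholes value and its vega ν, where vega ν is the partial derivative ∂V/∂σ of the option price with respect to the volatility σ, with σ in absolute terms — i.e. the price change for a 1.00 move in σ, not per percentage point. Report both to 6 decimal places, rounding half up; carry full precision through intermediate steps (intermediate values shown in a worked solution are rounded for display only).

σ√T = 0.2787·√1.048 = 0.285310
d₁ = (ln(S/K) + (r+σ²/2)T) / (σ√T) = (ln(35.03/44.08) + (0.0431+0.2787²/2)·1.048) / 0.285310 = (-0.229801 + 0.085870) / 0.285310 = -0.504473
d₂ = d₁ − σ√T = -0.504473 − 0.285310 = -0.789784
e^{−rT} = e^{−0.0431·1.048} = 0.955836
N(−d₁) = 0.693036,  N(−d₂) = 0.785173
Put price V = K·e^{−rT}·N(−d₂) − S·N(−d₁) = 33.081895 − 24.277038 = 8.804856
φ(d₁) = (1/√(2π))·e^{−d₁²/2} = 0.351275
ν = S·φ(d₁)·√T = 12.597034

price = 8.804856
ν = 12.597034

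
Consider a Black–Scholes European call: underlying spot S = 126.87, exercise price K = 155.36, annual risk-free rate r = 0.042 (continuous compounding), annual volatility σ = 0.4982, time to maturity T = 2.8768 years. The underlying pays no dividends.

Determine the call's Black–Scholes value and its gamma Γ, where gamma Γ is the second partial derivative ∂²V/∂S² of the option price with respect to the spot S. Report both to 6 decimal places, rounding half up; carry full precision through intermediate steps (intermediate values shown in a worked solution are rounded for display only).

σ√T = 0.4982·√2.8768 = 0.845004
d₁ = (ln(S/K) + (r+σ²/2)T) / (σ√T) = (ln(126.87/155.36) + (0.042+0.4982²/2)·2.8768) / 0.845004 = (-0.202582 + 0.477841) / 0.845004 = 0.325749
d₂ = d₁ − σ√T = 0.325749 − 0.845004 = -0.519255
e^{−rT} = e^{−0.042·2.8768} = 0.886188
N(d₁) = 0.627693,  N(d₂) = 0.301792
Call price V = S·N(d₁) − K·e^{−rT}·N(d₂) = 79.635394 − 41.550138 = 38.085255
φ(d₁) = (1/√(2π))·e^{−d₁²/2} = 0.378328
Γ = φ(d₁) / (S·σ·√T) = 0.003529

price = 38.085255
Γ = 0.003529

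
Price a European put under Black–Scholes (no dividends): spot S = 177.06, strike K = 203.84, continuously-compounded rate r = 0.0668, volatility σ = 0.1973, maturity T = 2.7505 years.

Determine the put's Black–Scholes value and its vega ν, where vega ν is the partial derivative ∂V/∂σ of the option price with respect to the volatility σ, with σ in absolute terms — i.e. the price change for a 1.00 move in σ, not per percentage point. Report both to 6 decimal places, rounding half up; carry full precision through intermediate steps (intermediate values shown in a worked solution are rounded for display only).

price = 19.002650
ν = 112.171093

σ√T = 0.1973·√2.7505 = 0.327215
d₁ = (ln(S/K) + (r+σ²/2)T) / (σ√T) = (ln(177.06/203.84) + (0.0668+0.1973²/2)·2.7505) / 0.327215 = (-0.140847 + 0.237268) / 0.327215 = 0.294673
d₂ = d₁ − σ√T = 0.294673 − 0.327215 = -0.032542
e^{−rT} = e^{−0.0668·2.7505} = 0.832158
N(−d₁) = 0.384122,  N(−d₂) = 0.512980
Put price V = K·e^{−rT}·N(−d₂) − S·N(−d₁) = 87.015247 − 68.012597 = 19.002650
φ(d₁) = (1/√(2π))·e^{−d₁²/2} = 0.381992
ν = S·φ(d₁)·√T = 112.171093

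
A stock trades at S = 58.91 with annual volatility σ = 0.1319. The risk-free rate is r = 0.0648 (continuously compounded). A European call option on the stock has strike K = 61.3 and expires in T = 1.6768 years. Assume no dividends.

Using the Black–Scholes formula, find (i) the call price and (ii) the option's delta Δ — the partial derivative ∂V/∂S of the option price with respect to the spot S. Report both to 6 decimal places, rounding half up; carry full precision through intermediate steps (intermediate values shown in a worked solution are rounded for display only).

σ√T = 0.1319·√1.6768 = 0.170799
d₁ = (ln(S/K) + (r+σ²/2)T) / (σ√T) = (ln(58.91/61.3) + (0.0648+0.1319²/2)·1.6768) / 0.170799 = (-0.039769 + 0.123243) / 0.170799 = 0.488725
d₂ = d₁ − σ√T = 0.488725 − 0.170799 = 0.317926
e^{−rT} = e^{−0.0648·1.6768} = 0.897038
N(d₁) = 0.687482,  N(d₂) = 0.624730
Call price V = S·N(d₁) − K·e^{−rT}·N(d₂) = 40.499559 − 34.352911 = 6.146647
Δ = N(d₁) = 0.687482

price = 6.146647
Δ = 0.687482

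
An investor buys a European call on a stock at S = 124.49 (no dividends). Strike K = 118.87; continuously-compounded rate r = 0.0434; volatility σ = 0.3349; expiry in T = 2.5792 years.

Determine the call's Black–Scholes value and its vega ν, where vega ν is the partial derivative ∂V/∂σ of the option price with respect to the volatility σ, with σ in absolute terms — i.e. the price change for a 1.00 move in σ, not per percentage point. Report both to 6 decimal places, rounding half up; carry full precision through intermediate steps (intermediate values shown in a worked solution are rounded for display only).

σ√T = 0.3349·√2.5792 = 0.537846
d₁ = (ln(S/K) + (r+σ²/2)T) / (σ√T) = (ln(124.49/118.87) + (0.0434+0.3349²/2)·2.5792) / 0.537846 = (0.046195 + 0.256576) / 0.537846 = 0.562933
d₂ = d₁ − σ√T = 0.562933 − 0.537846 = 0.025088
e^{−rT} = e^{−0.0434·2.5792} = 0.894100
N(d₁) = 0.713260,  N(d₂) = 0.510007
Call price V = S·N(d₁) − K·e^{−rT}·N(d₂) = 88.793715 − 54.204462 = 34.589254
φ(d₁) = (1/√(2π))·e^{−d₁²/2} = 0.340485
ν = S·φ(d₁)·√T = 68.072927

price = 34.589254
ν = 68.072927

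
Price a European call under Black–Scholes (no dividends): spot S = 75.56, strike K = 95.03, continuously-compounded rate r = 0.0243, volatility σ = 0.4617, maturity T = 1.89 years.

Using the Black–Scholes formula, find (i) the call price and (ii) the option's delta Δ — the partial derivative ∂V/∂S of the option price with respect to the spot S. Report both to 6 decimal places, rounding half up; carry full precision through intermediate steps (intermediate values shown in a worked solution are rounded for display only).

price = 13.934758
Δ = 0.511377

σ√T = 0.4617·√1.89 = 0.634733
d₁ = (ln(S/K) + (r+σ²/2)T) / (σ√T) = (ln(75.56/95.03) + (0.0243+0.4617²/2)·1.89) / 0.634733 = (-0.229266 + 0.247370) / 0.634733 = 0.028522
d₂ = d₁ − σ√T = 0.028522 − 0.634733 = -0.606210
e^{−rT} = e^{−0.0243·1.89} = 0.955112
N(d₁) = 0.511377,  N(d₂) = 0.272188
Call price V = S·N(d₁) − K·e^{−rT}·N(d₂) = 38.639666 − 24.704909 = 13.934758
Δ = N(d₁) = 0.511377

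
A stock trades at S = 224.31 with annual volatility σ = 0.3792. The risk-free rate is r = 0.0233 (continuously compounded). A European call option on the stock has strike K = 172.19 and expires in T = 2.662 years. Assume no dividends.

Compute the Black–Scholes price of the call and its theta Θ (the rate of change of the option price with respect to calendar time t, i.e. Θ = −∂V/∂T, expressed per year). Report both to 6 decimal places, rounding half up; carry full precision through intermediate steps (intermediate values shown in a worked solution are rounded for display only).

σ√T = 0.3792·√2.662 = 0.618689
d₁ = (ln(S/K) + (r+σ²/2)T) / (σ√T) = (ln(224.31/172.19) + (0.0233+0.3792²/2)·2.662) / 0.618689 = (0.264431 + 0.253413) / 0.618689 = 0.837001
d₂ = d₁ − σ√T = 0.837001 − 0.618689 = 0.218312
e^{−rT} = e^{−0.0233·2.662} = 0.939860
N(d₁) = 0.798704,  N(d₂) = 0.586407
Call price V = S·N(d₁) − K·e^{−rT}·N(d₂) = 179.157278 − 94.900842 = 84.256436
φ(d₁) = (1/√(2π))·e^{−d₁²/2} = 0.281050
Θ = −S·φ(d₁)·σ/(2√T) − r·K·e^{−rT}·N(d₂) = −7.325986 − 2.211190 = -9.537176

price = 84.256436
Θ = -9.537176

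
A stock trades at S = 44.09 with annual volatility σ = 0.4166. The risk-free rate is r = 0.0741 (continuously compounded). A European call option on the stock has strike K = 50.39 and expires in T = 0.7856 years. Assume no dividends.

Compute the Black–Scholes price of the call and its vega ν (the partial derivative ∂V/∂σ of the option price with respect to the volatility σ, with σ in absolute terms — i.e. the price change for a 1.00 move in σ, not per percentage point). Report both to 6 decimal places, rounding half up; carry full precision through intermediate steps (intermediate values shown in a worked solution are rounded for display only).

σ√T = 0.4166·√0.7856 = 0.369250
d₁ = (ln(S/K) + (r+σ²/2)T) / (σ√T) = (ln(44.09/50.39) + (0.0741+0.4166²/2)·0.7856) / 0.369250 = (-0.133560 + 0.126386) / 0.369250 = -0.019429
d₂ = d₁ − σ√T = -0.019429 − 0.369250 = -0.388679
e^{−rT} = e^{−0.0741·0.7856} = 0.943449
N(d₁) = 0.492249,  N(d₂) = 0.348757
Call price V = S·N(d₁) − K·e^{−rT}·N(d₂) = 21.703277 − 16.580044 = 5.123234
φ(d₁) = (1/√(2π))·e^{−d₁²/2} = 0.398867
ν = S·φ(d₁)·√T = 15.587230

price = 5.123234
ν = 15.587230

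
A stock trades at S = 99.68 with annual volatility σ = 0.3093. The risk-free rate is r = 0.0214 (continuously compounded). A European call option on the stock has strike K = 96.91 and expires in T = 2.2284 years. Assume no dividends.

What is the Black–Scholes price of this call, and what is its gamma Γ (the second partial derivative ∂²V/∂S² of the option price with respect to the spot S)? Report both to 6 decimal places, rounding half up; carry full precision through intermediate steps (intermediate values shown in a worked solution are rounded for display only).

price = 21.407653
Γ = 0.008017

σ√T = 0.3093·√2.2284 = 0.461718
d₁ = (ln(S/K) + (r+σ²/2)T) / (σ√T) = (ln(99.68/96.91) + (0.0214+0.3093²/2)·2.2284) / 0.461718 = (0.028182 + 0.154279) / 0.461718 = 0.395180
d₂ = d₁ − σ√T = 0.395180 − 0.461718 = -0.066537
e^{−rT} = e^{−0.0214·2.2284} = 0.953431
N(d₁) = 0.653645,  N(d₂) = 0.473475
Call price V = S·N(d₁) − K·e^{−rT}·N(d₂) = 65.155340 − 43.747688 = 21.407653
φ(d₁) = (1/√(2π))·e^{−d₁²/2} = 0.368977
Γ = φ(d₁) / (S·σ·√T) = 0.008017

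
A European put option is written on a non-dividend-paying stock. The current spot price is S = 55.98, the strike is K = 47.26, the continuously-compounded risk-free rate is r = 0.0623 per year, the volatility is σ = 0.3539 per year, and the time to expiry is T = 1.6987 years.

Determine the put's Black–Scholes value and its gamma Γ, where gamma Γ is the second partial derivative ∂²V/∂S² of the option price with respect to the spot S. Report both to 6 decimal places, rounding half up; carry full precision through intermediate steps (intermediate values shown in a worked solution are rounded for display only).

σ√T = 0.3539·√1.6987 = 0.461253
d₁ = (ln(S/K) + (r+σ²/2)T) / (σ√T) = (ln(55.98/47.26) + (0.0623+0.3539²/2)·1.6987) / 0.461253 = (0.169330 + 0.212206) / 0.461253 = 0.827174
d₂ = d₁ − σ√T = 0.827174 − 0.461253 = 0.365921
e^{−rT} = e^{−0.0623·1.6987} = 0.899578
N(−d₁) = 0.204069,  N(−d₂) = 0.357212
Put price V = K·e^{−rT}·N(−d₂) − S·N(−d₁) = 15.186534 − 11.423795 = 3.762739
φ(d₁) = (1/√(2π))·e^{−d₁²/2} = 0.283357
Γ = φ(d₁) / (S·σ·√T) = 0.010974

price = 3.762739
Γ = 0.010974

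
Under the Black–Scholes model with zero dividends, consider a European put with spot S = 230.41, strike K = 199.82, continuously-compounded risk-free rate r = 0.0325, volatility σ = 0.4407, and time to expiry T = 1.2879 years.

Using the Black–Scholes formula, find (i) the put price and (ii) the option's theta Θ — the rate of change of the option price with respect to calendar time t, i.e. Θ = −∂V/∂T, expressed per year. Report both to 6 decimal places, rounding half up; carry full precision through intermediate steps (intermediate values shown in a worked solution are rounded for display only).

price = 25.008153
Θ = -11.919592

σ√T = 0.4407·√1.2879 = 0.500131
d₁ = (ln(S/K) + (r+σ²/2)T) / (σ√T) = (ln(230.41/199.82) + (0.0325+0.4407²/2)·1.2879) / 0.500131 = (0.142443 + 0.166922) / 0.500131 = 0.618569
d₂ = d₁ − σ√T = 0.618569 − 0.500131 = 0.118438
e^{−rT} = e^{−0.0325·1.2879} = 0.959007
N(−d₁) = 0.268100,  N(−d₂) = 0.452860
Put price V = K·e^{−rT}·N(−d₂) − S·N(−d₁) = 86.781104 − 61.772952 = 25.008153
φ(d₁) = (1/√(2π))·e^{−d₁²/2} = 0.329476
Θ = −S·φ(d₁)·σ/(2√T) + r·K·e^{−rT}·N(−d₂) = −14.739977 + 2.820386 = -11.919592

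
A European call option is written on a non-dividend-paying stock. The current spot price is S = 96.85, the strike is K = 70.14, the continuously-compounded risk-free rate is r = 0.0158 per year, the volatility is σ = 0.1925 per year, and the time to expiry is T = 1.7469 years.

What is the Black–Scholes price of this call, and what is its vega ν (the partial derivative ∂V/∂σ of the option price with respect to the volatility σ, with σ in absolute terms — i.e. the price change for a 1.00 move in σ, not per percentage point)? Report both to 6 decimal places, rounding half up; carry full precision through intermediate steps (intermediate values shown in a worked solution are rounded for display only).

price = 29.413085
ν = 16.481955

σ√T = 0.1925·√1.7469 = 0.254428
d₁ = (ln(S/K) + (r+σ²/2)T) / (σ√T) = (ln(96.85/70.14) + (0.0158+0.1925²/2)·1.7469) / 0.254428 = (0.322670 + 0.059968) / 0.254428 = 1.503915
d₂ = d₁ − σ√T = 1.503915 − 0.254428 = 1.249487
e^{−rT} = e^{−0.0158·1.7469} = 0.972776
N(d₁) = 0.933698,  N(d₂) = 0.894257
Call price V = S·N(d₁) − K·e^{−rT}·N(d₂) = 90.428687 − 61.015602 = 29.413085
φ(d₁) = (1/√(2π))·e^{−d₁²/2} = 0.128758
ν = S·φ(d₁)·√T = 16.481955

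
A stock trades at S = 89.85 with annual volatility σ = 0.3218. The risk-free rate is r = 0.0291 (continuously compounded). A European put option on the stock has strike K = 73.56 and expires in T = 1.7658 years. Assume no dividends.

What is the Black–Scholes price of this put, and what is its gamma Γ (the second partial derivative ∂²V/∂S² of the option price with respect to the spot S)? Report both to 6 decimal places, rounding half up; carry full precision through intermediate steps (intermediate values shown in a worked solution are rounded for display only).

σ√T = 0.3218·√1.7658 = 0.427619
d₁ = (ln(S/K) + (r+σ²/2)T) / (σ√T) = (ln(89.85/73.56) + (0.0291+0.3218²/2)·1.7658) / 0.427619 = (0.200040 + 0.142814) / 0.427619 = 0.801775
d₂ = d₁ − σ√T = 0.801775 − 0.427619 = 0.374156
e^{−rT} = e^{−0.0291·1.7658} = 0.949913
N(−d₁) = 0.211342,  N(−d₂) = 0.354144
Put price V = K·e^{−rT}·N(−d₂) − S·N(−d₁) = 24.746040 − 18.989049 = 5.756992
φ(d₁) = (1/√(2π))·e^{−d₁²/2} = 0.289280
Γ = φ(d₁) / (S·σ·√T) = 0.007529

price = 5.756992
Γ = 0.007529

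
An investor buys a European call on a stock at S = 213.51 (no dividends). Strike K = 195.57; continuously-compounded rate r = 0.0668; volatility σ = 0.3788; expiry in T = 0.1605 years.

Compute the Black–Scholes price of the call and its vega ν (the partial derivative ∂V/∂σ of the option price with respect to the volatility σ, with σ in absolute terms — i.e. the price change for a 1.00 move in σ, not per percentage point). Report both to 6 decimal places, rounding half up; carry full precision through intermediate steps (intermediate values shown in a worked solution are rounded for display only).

σ√T = 0.3788·√0.1605 = 0.151757
d₁ = (ln(S/K) + (r+σ²/2)T) / (σ√T) = (ln(213.51/195.57) + (0.0668+0.3788²/2)·0.1605) / 0.151757 = (0.087765 + 0.022236) / 0.151757 = 0.724856
d₂ = d₁ − σ√T = 0.724856 − 0.151757 = 0.573100
e^{−rT} = e^{−0.0668·0.1605} = 0.989336
N(d₁) = 0.765730,  N(d₂) = 0.716711
Call price V = S·N(d₁) − K·e^{−rT}·N(d₂) = 163.491002 − 138.672500 = 24.818502
φ(d₁) = (1/√(2π))·e^{−d₁²/2} = 0.306773
ν = S·φ(d₁)·√T = 26.240553

price = 24.818502
ν = 26.240553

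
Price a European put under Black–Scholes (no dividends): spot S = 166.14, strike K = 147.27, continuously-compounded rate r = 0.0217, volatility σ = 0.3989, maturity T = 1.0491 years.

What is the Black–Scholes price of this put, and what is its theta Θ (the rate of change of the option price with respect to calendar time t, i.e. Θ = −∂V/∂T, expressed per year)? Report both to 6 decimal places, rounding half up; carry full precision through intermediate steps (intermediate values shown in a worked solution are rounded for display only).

price = 15.509651
Θ = -9.683758

σ√T = 0.3989·√1.0491 = 0.408576
d₁ = (ln(S/K) + (r+σ²/2)T) / (σ√T) = (ln(166.14/147.27) + (0.0217+0.3989²/2)·1.0491) / 0.408576 = (0.120563 + 0.106233) / 0.408576 = 0.555089
d₂ = d₁ − σ√T = 0.555089 − 0.408576 = 0.146513
e^{−rT} = e^{−0.0217·1.0491} = 0.977492
N(−d₁) = 0.289417,  N(−d₂) = 0.441758
Put price V = K·e^{−rT}·N(−d₂) − S·N(−d₁) = 63.593399 − 48.083747 = 15.509651
φ(d₁) = (1/√(2π))·e^{−d₁²/2} = 0.341981
Θ = −S·φ(d₁)·σ/(2√T) + r·K·e^{−rT}·N(−d₂) = −11.063734 + 1.379977 = -9.683758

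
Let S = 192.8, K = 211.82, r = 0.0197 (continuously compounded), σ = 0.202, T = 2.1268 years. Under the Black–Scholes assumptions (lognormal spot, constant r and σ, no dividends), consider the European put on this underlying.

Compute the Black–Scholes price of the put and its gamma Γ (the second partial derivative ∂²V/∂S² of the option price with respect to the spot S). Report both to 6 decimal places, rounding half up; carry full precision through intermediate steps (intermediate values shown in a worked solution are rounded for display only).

price = 28.705932
Γ = 0.007021

σ√T = 0.202·√2.1268 = 0.294588
d₁ = (ln(S/K) + (r+σ²/2)T) / (σ√T) = (ln(192.8/211.82) + (0.0197+0.202²/2)·2.1268) / 0.294588 = (-0.094083 + 0.085289) / 0.294588 = -0.029854
d₂ = d₁ − σ√T = -0.029854 − 0.294588 = -0.324441
e^{−rT} = e^{−0.0197·2.1268} = 0.958968
N(−d₁) = 0.511908,  N(−d₂) = 0.627198
Put price V = K·e^{−rT}·N(−d₂) − S·N(−d₁) = 127.401822 − 98.695890 = 28.705932
φ(d₁) = (1/√(2π))·e^{−d₁²/2} = 0.398765
Γ = φ(d₁) / (S·σ·√T) = 0.007021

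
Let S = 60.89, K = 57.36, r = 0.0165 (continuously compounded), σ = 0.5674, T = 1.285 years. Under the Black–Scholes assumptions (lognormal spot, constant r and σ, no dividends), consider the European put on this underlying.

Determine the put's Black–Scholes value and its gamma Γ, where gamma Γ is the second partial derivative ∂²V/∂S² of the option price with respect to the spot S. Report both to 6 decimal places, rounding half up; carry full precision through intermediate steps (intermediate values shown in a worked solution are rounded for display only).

price = 12.507956
Γ = 0.009216

σ√T = 0.5674·√1.285 = 0.643192
d₁ = (ln(S/K) + (r+σ²/2)T) / (σ√T) = (ln(60.89/57.36) + (0.0165+0.5674²/2)·1.285) / 0.643192 = (0.059722 + 0.228051) / 0.643192 = 0.447413
d₂ = d₁ − σ√T = 0.447413 − 0.643192 = -0.195780
e^{−rT} = e^{−0.0165·1.285} = 0.979021
N(−d₁) = 0.327289,  N(−d₂) = 0.577609
Put price V = K·e^{−rT}·N(−d₂) − S·N(−d₁) = 32.436555 − 19.928599 = 12.507956
φ(d₁) = (1/√(2π))·e^{−d₁²/2} = 0.360946
Γ = φ(d₁) / (S·σ·√T) = 0.009216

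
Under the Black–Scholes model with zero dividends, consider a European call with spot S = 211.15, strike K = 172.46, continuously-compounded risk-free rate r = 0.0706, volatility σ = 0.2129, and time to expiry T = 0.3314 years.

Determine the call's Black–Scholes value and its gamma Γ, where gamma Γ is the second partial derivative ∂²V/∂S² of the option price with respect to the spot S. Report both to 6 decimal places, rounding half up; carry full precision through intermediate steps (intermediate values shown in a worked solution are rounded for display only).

σ√T = 0.2129·√0.3314 = 0.122561
d₁ = (ln(S/K) + (r+σ²/2)T) / (σ√T) = (ln(211.15/172.46) + (0.0706+0.2129²/2)·0.3314) / 0.122561 = (0.202403 + 0.030907) / 0.122561 = 1.903632
d₂ = d₁ − σ√T = 1.903632 − 0.122561 = 1.781071
e^{−rT} = e^{−0.0706·0.3314} = 0.976875
N(d₁) = 0.971521,  N(d₂) = 0.962550
Call price V = S·N(d₁) − K·e^{−rT}·N(d₂) = 205.136651 − 162.162484 = 42.974167
φ(d₁) = (1/√(2π))·e^{−d₁²/2} = 0.065164
Γ = φ(d₁) / (S·σ·√T) = 0.002518

price = 42.974167
Γ = 0.002518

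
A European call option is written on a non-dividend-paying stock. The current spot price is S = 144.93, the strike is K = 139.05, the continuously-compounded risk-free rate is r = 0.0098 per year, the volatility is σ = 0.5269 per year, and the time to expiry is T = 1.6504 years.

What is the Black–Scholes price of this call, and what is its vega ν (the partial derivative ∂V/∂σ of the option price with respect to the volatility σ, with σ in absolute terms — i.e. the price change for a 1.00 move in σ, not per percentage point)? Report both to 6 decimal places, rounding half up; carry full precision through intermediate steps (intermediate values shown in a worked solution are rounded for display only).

price = 41.513569
ν = 67.906545

σ√T = 0.5269·√1.6504 = 0.676897
d₁ = (ln(S/K) + (r+σ²/2)T) / (σ√T) = (ln(144.93/139.05) + (0.0098+0.5269²/2)·1.6504) / 0.676897 = (0.041417 + 0.245269) / 0.676897 = 0.423530
d₂ = d₁ − σ√T = 0.423530 − 0.676897 = -0.253368
e^{−rT} = e^{−0.0098·1.6504} = 0.983956
N(d₁) = 0.664046,  N(d₂) = 0.399992
Call price V = S·N(d₁) − K·e^{−rT}·N(d₂) = 96.240133 − 54.726564 = 41.513569
φ(d₁) = (1/√(2π))·e^{−d₁²/2} = 0.364719
ν = S·φ(d₁)·√T = 67.906545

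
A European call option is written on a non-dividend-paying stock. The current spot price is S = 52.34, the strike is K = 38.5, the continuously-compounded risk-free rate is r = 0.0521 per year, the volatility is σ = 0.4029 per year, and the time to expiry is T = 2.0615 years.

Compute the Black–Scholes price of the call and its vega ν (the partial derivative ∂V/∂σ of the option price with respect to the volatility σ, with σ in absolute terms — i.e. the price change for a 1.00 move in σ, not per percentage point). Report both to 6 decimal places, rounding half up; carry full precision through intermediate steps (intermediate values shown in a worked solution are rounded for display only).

price = 21.099268
ν = 18.078771

σ√T = 0.4029·√2.0615 = 0.578481
d₁ = (ln(S/K) + (r+σ²/2)T) / (σ√T) = (ln(52.34/38.5) + (0.0521+0.4029²/2)·2.0615) / 0.578481 = (0.307103 + 0.274724) / 0.578481 = 1.005784
d₂ = d₁ − σ√T = 1.005784 − 0.578481 = 0.427303
e^{−rT} = e^{−0.0521·2.0615} = 0.898163
N(d₁) = 0.842740,  N(d₂) = 0.665421
Call price V = S·N(d₁) − K·e^{−rT}·N(d₂) = 44.109027 − 23.009760 = 21.099268
φ(d₁) = (1/√(2π))·e^{−d₁²/2} = 0.240571
ν = S·φ(d₁)·√T = 18.078771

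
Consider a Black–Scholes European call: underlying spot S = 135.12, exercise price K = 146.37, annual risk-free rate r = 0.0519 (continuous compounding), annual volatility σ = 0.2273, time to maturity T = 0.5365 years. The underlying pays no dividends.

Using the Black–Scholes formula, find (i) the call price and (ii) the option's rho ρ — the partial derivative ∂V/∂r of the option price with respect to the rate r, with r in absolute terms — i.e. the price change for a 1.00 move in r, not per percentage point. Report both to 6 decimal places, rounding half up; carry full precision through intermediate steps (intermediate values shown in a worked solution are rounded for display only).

price = 6.035131
ρ = 26.418300

σ√T = 0.2273·√0.5365 = 0.166489
d₁ = (ln(S/K) + (r+σ²/2)T) / (σ√T) = (ln(135.12/146.37) + (0.0519+0.2273²/2)·0.5365) / 0.166489 = (-0.079974 + 0.041704) / 0.166489 = -0.229871
d₂ = d₁ − σ√T = -0.229871 − 0.166489 = -0.396359
e^{−rT} = e^{−0.0519·0.5365} = 0.972540
N(d₁) = 0.409096,  N(d₂) = 0.345920
Call price V = S·N(d₁) − K·e^{−rT}·N(d₂) = 55.277070 − 49.241939 = 6.035131
ρ = K·T·e^{−rT}·N(d₂) = 26.418300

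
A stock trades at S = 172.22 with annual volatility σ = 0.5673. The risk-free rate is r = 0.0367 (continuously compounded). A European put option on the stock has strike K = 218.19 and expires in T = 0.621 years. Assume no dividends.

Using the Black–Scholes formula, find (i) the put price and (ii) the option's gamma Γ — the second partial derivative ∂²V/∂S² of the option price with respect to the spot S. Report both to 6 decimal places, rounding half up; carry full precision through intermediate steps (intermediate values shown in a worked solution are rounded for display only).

price = 58.363731
Γ = 0.005016

σ√T = 0.5673·√0.621 = 0.447053
d₁ = (ln(S/K) + (r+σ²/2)T) / (σ√T) = (ln(172.22/218.19) + (0.0367+0.5673²/2)·0.621) / 0.447053 = (-0.236594 + 0.122719) / 0.447053 = -0.254724
d₂ = d₁ − σ√T = -0.254724 − 0.447053 = -0.701776
e^{−rT} = e^{−0.0367·0.621} = 0.977467
N(−d₁) = 0.600532,  N(−d₂) = 0.758591
Put price V = K·e^{−rT}·N(−d₂) − S·N(−d₁) = 161.787299 − 103.423568 = 58.363731
φ(d₁) = (1/√(2π))·e^{−d₁²/2} = 0.386207
Γ = φ(d₁) / (S·σ·√T) = 0.005016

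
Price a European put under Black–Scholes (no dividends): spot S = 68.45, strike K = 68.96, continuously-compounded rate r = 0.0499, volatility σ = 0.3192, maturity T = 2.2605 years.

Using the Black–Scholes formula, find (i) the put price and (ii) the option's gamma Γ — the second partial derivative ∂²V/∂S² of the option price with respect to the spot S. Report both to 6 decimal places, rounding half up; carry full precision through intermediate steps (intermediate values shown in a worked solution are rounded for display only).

price = 9.198666
Γ = 0.010927

σ√T = 0.3192·√2.2605 = 0.479916
d₁ = (ln(S/K) + (r+σ²/2)T) / (σ√T) = (ln(68.45/68.96) + (0.0499+0.3192²/2)·2.2605) / 0.479916 = (-0.007423 + 0.227959) / 0.479916 = 0.459529
d₂ = d₁ − σ√T = 0.459529 − 0.479916 = -0.020386
e^{−rT} = e^{−0.0499·2.2605} = 0.893330
N(−d₁) = 0.322927,  N(−d₂) = 0.508132
Put price V = K·e^{−rT}·N(−d₂) − S·N(−d₁) = 31.303018 − 22.104352 = 9.198666
φ(d₁) = (1/√(2π))·e^{−d₁²/2} = 0.358968
Γ = φ(d₁) / (S·σ·√T) = 0.010927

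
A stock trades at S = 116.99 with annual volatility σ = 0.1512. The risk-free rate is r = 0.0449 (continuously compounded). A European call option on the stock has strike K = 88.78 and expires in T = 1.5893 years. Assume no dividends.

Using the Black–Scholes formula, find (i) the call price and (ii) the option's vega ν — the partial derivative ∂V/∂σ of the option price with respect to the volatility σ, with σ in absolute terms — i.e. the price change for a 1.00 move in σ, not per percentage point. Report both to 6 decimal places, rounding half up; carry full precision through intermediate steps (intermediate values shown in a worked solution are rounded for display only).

σ√T = 0.1512·√1.5893 = 0.190614
d₁ = (ln(S/K) + (r+σ²/2)T) / (σ√T) = (ln(116.99/88.78) + (0.0449+0.1512²/2)·1.5893) / 0.190614 = (0.275927 + 0.089526) / 0.190614 = 1.917244
d₂ = d₁ − σ√T = 1.917244 − 0.190614 = 1.726630
e^{−rT} = e^{−0.0449·1.5893} = 0.931127
N(d₁) = 0.972397,  N(d₂) = 0.957883
Call price V = S·N(d₁) − K·e^{−rT}·N(d₂) = 113.760669 − 79.183830 = 34.576839
φ(d₁) = (1/√(2π))·e^{−d₁²/2} = 0.063491
ν = S·φ(d₁)·√T = 9.364114

price = 34.576839
ν = 9.364114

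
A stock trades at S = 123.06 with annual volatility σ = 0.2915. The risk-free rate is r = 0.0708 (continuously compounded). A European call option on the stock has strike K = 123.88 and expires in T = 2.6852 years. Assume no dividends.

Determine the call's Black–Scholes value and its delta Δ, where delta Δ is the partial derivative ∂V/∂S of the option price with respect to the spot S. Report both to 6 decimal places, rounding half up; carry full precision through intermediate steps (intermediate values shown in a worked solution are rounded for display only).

σ√T = 0.2915·√2.6852 = 0.477669
d₁ = (ln(S/K) + (r+σ²/2)T) / (σ√T) = (ln(123.06/123.88) + (0.0708+0.2915²/2)·2.6852) / 0.477669 = (-0.006641 + 0.304196) / 0.477669 = 0.622931
d₂ = d₁ − σ√T = 0.622931 − 0.477669 = 0.145262
e^{−rT} = e^{−0.0708·2.6852} = 0.826866
N(d₁) = 0.733335,  N(d₂) = 0.557748
Call price V = S·N(d₁) − K·e^{−rT}·N(d₂) = 90.244204 − 57.131356 = 33.112847
Δ = N(d₁) = 0.733335

price = 33.112847
Δ = 0.733335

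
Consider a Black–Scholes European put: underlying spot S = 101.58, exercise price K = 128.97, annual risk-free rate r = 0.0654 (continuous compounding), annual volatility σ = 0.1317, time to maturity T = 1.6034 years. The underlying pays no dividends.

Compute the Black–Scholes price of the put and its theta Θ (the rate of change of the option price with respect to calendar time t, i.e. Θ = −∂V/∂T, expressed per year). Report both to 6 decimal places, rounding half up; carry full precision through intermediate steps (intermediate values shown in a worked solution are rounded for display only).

σ√T = 0.1317·√1.6034 = 0.166766
d₁ = (ln(S/K) + (r+σ²/2)T) / (σ√T) = (ln(101.58/128.97) + (0.0654+0.1317²/2)·1.6034) / 0.166766 = (-0.238733 + 0.118768) / 0.166766 = -0.719365
d₂ = d₁ − σ√T = -0.719365 − 0.166766 = -0.886131
e^{−rT} = e^{−0.0654·1.6034} = 0.900448
N(−d₁) = 0.764042,  N(−d₂) = 0.812226
Put price V = K·e^{−rT}·N(−d₂) − S·N(−d₁) = 94.324536 − 77.611382 = 16.713154
φ(d₁) = (1/√(2π))·e^{−d₁²/2} = 0.307992
Θ = −S·φ(d₁)·σ/(2√T) + r·K·e^{−rT}·N(−d₂) = −1.626981 + 6.168825 = 4.541844

price = 16.713154
Θ = 4.541844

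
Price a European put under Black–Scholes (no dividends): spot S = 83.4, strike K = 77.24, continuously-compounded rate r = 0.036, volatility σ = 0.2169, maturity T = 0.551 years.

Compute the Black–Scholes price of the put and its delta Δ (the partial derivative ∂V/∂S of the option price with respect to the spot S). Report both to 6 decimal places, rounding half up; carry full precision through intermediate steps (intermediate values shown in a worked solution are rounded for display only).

σ√T = 0.2169·√0.551 = 0.161004
d₁ = (ln(S/K) + (r+σ²/2)T) / (σ√T) = (ln(83.4/77.24) + (0.036+0.2169²/2)·0.551) / 0.161004 = (0.076731 + 0.032797) / 0.161004 = 0.680283
d₂ = d₁ − σ√T = 0.680283 − 0.161004 = 0.519279
e^{−rT} = e^{−0.036·0.551} = 0.980359
N(−d₁) = 0.248163,  N(−d₂) = 0.301783
Put price V = K·e^{−rT}·N(−d₂) − S·N(−d₁) = 22.851903 − 20.696770 = 2.155133
Δ = −N(−d₁) = -0.248163

price = 2.155133
Δ = -0.248163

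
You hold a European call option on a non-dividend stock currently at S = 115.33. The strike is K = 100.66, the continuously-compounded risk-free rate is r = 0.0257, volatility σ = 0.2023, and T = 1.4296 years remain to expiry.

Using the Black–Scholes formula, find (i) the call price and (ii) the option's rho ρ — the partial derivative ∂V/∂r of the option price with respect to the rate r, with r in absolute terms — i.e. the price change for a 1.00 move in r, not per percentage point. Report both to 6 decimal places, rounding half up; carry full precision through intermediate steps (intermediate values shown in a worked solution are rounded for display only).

price = 21.854236
ρ = 100.365117

σ√T = 0.2023·√1.4296 = 0.241882
d₁ = (ln(S/K) + (r+σ²/2)T) / (σ√T) = (ln(115.33/100.66) + (0.0257+0.2023²/2)·1.4296) / 0.241882 = (0.136049 + 0.065994) / 0.241882 = 0.835297
d₂ = d₁ − σ√T = 0.835297 − 0.241882 = 0.593416
e^{−rT} = e^{−0.0257·1.4296} = 0.963926
N(d₁) = 0.798225,  N(d₂) = 0.723548
Call price V = S·N(d₁) − K·e^{−rT}·N(d₂) = 92.059270 − 70.205034 = 21.854236
ρ = K·T·e^{−rT}·N(d₂) = 100.365117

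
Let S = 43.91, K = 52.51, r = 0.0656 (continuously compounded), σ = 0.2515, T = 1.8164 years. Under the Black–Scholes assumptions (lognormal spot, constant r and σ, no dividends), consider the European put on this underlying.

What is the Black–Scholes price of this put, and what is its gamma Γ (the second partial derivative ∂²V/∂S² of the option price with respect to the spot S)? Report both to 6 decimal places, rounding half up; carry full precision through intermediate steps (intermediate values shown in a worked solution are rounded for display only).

price = 7.535249
Γ = 0.026804

σ√T = 0.2515·√1.8164 = 0.338956
d₁ = (ln(S/K) + (r+σ²/2)T) / (σ√T) = (ln(43.91/52.51) + (0.0656+0.2515²/2)·1.8164) / 0.338956 = (-0.178862 + 0.176602) / 0.338956 = -0.006668
d₂ = d₁ − σ√T = -0.006668 − 0.338956 = -0.345624
e^{−rT} = e^{−0.0656·1.8164} = 0.887669
N(−d₁) = 0.502660,  N(−d₂) = 0.635187
Put price V = K·e^{−rT}·N(−d₂) − S·N(−d₁) = 29.607047 − 22.071798 = 7.535249
φ(d₁) = (1/√(2π))·e^{−d₁²/2} = 0.398933
Γ = φ(d₁) / (S·σ·√T) = 0.026804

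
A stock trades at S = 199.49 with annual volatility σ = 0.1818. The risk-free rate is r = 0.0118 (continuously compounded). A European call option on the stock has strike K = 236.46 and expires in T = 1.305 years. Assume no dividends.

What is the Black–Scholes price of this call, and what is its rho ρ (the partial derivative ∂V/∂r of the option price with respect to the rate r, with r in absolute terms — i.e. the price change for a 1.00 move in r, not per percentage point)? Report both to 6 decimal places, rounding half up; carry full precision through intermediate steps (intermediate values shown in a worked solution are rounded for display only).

price = 5.908870
ρ = 60.204316

σ√T = 0.1818·√1.305 = 0.207682
d₁ = (ln(S/K) + (r+σ²/2)T) / (σ√T) = (ln(199.49/236.46) + (0.0118+0.1818²/2)·1.305) / 0.207682 = (-0.170015 + 0.036965) / 0.207682 = -0.640643
d₂ = d₁ − σ√T = -0.640643 − 0.207682 = -0.848325
e^{−rT} = e^{−0.0118·1.305} = 0.984719
N(d₁) = 0.260877,  N(d₂) = 0.198129
Call price V = S·N(d₁) − K·e^{−rT}·N(d₂) = 52.042446 − 46.133575 = 5.908870
ρ = K·T·e^{−rT}·N(d₂) = 60.204316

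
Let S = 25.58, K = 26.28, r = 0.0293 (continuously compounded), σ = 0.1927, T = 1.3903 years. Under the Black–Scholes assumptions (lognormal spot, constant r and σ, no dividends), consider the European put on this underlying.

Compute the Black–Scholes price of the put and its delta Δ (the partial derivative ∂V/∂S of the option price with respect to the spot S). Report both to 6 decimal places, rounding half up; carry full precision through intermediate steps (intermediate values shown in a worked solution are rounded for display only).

σ√T = 0.1927·√1.3903 = 0.227214
d₁ = (ln(S/K) + (r+σ²/2)T) / (σ√T) = (ln(25.58/26.28) + (0.0293+0.1927²/2)·1.3903) / 0.227214 = (-0.026997 + 0.066549) / 0.227214 = 0.174072
d₂ = d₁ − σ√T = 0.174072 − 0.227214 = -0.053143
e^{−rT} = e^{−0.0293·1.3903} = 0.960083
N(−d₁) = 0.430905,  N(−d₂) = 0.521191
Put price V = K·e^{−rT}·N(−d₂) − S·N(−d₁) = 13.150155 − 11.022539 = 2.127616
Δ = −N(−d₁) = -0.430905

price = 2.127616
Δ = -0.430905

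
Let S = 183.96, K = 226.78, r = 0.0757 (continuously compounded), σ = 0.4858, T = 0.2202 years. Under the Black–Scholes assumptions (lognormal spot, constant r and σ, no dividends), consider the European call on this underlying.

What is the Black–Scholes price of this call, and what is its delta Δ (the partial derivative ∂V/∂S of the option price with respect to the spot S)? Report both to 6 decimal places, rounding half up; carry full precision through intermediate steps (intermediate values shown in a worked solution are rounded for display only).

σ√T = 0.4858·√0.2202 = 0.227964
d₁ = (ln(S/K) + (r+σ²/2)T) / (σ√T) = (ln(183.96/226.78) + (0.0757+0.4858²/2)·0.2202) / 0.227964 = (-0.209262 + 0.042653) / 0.227964 = -0.730857
d₂ = d₁ − σ√T = -0.730857 − 0.227964 = -0.958821
e^{−rT} = e^{−0.0757·0.2202} = 0.983469
N(d₁) = 0.232433,  N(d₂) = 0.168824
Call price V = S·N(d₁) − K·e^{−rT}·N(d₂) = 42.758402 − 37.653091 = 5.105311
Δ = N(d₁) = 0.232433

price = 5.105311
Δ = 0.232433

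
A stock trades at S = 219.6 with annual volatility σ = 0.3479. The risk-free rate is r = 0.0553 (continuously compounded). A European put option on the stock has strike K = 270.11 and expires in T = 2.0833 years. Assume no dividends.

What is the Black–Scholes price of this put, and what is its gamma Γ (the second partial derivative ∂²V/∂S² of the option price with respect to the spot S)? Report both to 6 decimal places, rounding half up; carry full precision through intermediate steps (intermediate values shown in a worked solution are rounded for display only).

σ√T = 0.3479·√2.0833 = 0.502146
d₁ = (ln(S/K) + (r+σ²/2)T) / (σ√T) = (ln(219.6/270.11) + (0.0553+0.3479²/2)·2.0833) / 0.502146 = (-0.207022 + 0.241282) / 0.502146 = 0.068228
d₂ = d₁ − σ√T = 0.068228 − 0.502146 = -0.433918
e^{−rT} = e^{−0.0553·2.0833} = 0.891182
N(−d₁) = 0.472802,  N(−d₂) = 0.667826
Put price V = K·e^{−rT}·N(−d₂) − S·N(−d₁) = 160.757244 − 103.827340 = 56.929904
φ(d₁) = (1/√(2π))·e^{−d₁²/2} = 0.398015
Γ = φ(d₁) / (S·σ·√T) = 0.003609

price = 56.929904
Γ = 0.003609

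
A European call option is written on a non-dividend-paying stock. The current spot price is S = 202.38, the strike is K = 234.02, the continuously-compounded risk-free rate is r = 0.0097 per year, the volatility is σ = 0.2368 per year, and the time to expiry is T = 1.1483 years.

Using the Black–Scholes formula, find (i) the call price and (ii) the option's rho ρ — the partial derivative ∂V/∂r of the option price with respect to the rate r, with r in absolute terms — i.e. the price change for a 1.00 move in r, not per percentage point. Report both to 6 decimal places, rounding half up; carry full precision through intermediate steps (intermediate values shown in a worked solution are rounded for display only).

price = 10.343105
ρ = 68.057229

σ√T = 0.2368·√1.1483 = 0.253752
d₁ = (ln(S/K) + (r+σ²/2)T) / (σ√T) = (ln(202.38/234.02) + (0.0097+0.2368²/2)·1.1483) / 0.253752 = (-0.145259 + 0.043334) / 0.253752 = -0.401675
d₂ = d₁ − σ√T = -0.401675 − 0.253752 = -0.655427
e^{−rT} = e^{−0.0097·1.1483} = 0.988923
N(d₁) = 0.343961,  N(d₂) = 0.256096
Call price V = S·N(d₁) − K·e^{−rT}·N(d₂) = 69.610917 − 59.267812 = 10.343105
ρ = K·T·e^{−rT}·N(d₂) = 68.057229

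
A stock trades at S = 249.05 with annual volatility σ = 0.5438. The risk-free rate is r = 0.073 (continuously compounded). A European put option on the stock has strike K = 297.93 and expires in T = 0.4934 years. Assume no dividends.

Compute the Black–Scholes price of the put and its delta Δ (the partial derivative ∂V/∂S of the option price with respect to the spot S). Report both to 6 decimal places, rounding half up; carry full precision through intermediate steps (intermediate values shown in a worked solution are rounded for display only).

σ√T = 0.5438·√0.4934 = 0.381978
d₁ = (ln(S/K) + (r+σ²/2)T) / (σ√T) = (ln(249.05/297.93) + (0.073+0.5438²/2)·0.4934) / 0.381978 = (-0.179205 + 0.108972) / 0.381978 = -0.183866
d₂ = d₁ − σ√T = -0.183866 − 0.381978 = -0.565845
e^{−rT} = e^{−0.073·0.4934} = 0.964623
N(−d₁) = 0.572941,  N(−d₂) = 0.714250
Put price V = K·e^{−rT}·N(−d₂) − S·N(−d₁) = 205.268432 − 142.690911 = 62.577521
Δ = −N(−d₁) = -0.572941

price = 62.577521
Δ = -0.572941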